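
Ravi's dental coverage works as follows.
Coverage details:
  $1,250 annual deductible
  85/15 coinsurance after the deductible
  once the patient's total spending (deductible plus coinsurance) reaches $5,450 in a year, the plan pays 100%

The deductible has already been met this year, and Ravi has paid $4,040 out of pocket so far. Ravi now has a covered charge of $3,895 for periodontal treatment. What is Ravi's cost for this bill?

The deductible is already satisfied, so the full bill goes to coinsurance.
Patient's 15% share of $3,895 is $584.25.
Cumulative spending $4,040 + $584.25 = $4,624.25 stays under the $5,450 maximum.

$584.25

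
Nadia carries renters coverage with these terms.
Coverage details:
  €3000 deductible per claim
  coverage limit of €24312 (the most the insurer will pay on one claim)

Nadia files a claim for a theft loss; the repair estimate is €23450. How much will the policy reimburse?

€20450

Less the €3000 deductible: €23450 − €3000 = €20450.
That's under the €24312 cap, so the insurer reimburses the full €20450.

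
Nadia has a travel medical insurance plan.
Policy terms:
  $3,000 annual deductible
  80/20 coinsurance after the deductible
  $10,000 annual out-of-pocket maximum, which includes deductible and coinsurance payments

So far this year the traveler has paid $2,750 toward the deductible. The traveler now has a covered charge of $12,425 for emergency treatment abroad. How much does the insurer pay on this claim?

Deductible still to meet: $3,000 − $2,750 = $250.
After the $250 deductible portion, $12,425 − $250 = $12,175 is subject to coinsurance.
Coinsurance: $12,175 × 20% = $2,435.
That puts the traveler's cost at $250 + $2,435 = $2,685 before any cap.
Year-to-date out-of-pocket becomes $2,750 + $2,685 = $5,435, still under the $10,000 maximum, so no cap applies.
The plan picks up $12,425 − $2,685 = $9,740.

$9,740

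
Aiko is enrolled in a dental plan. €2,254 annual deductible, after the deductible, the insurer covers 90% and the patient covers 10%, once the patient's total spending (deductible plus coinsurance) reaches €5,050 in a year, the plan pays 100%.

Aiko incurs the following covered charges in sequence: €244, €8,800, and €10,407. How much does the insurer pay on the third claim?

#1 (€244): entire amount goes to the deductible. Patient pays €244; OOP now €244. Plan pays €244 − €244 = €0.
#2 (€8,800): €2,010 to deductible, leaving €6,790; 10% of €6,790 = €679. Patient pays €2,689; OOP now €2,933. Plan pays €8,800 − €2,689 = €6,111.
#3 (€10,407): 10% coinsurance on €10,407 = €1,040.70. Cost to patient: €1,040.70. OOP to date €3,973.70. Plan pays €10,407 − €1,040.70 = €9,366.30.

€9,366.30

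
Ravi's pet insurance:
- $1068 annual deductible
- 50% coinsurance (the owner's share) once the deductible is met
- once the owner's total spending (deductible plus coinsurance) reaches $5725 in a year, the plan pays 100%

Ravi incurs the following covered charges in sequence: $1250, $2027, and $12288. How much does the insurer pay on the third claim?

$8735.50

Claim 1 ($1250): $1068 finishes the deductible; $182 goes to coinsurance; 50% of $182 = $91. Cost to owner: $1159. OOP to date $1159. Plan pays $1250 − $1159 = $91.
Claim 2 ($2027): 50% coinsurance on $2027 = $1013.50. Cost to owner: $1013.50. OOP to date $2172.50. Plan pays $2027 − $1013.50 = $1013.50.
Claim 3 ($12288): deductible already satisfied, so owner's share is 50% × $12288 = $6144. That would push OOP to $8316.50, over the $5725 cap, so owner pays $5725 − $2172.50 = $3552.50. Plan pays $12288 − $3552.50 = $8735.50.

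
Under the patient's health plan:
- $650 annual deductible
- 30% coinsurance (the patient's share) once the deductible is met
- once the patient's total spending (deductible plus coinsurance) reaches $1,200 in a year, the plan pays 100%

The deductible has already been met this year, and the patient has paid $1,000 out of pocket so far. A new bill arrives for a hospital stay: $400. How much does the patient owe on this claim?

The deductible is already satisfied, so the full bill goes to coinsurance.
Patient's 30% share of $400 is $120.
Year-to-date out-of-pocket becomes $1,000 + $120 = $1,120, still under the $1,200 maximum, so no cap applies.

$120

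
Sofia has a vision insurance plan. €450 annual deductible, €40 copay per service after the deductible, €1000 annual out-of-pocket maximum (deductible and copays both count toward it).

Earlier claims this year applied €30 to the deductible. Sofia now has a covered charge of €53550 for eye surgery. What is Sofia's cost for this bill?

€460

Remaining deductible: €450 − €30 = €420.
The remaining €53130 (= €53550 − €420) moves to the copay.
Copay on this service: €40.
Member responsibility before any cap: €420 + €40 = €460.
Cumulative spending €30 + €460 = €490 stays under the €1000 maximum.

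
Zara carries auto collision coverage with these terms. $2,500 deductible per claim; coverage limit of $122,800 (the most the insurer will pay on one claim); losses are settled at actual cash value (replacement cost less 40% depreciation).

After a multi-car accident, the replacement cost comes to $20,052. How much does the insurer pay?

Actual cash value after 40% depreciation: $20,052 × 60% = $12,031.20.
Less the $2,500 deductible: $12,031.20 − $2,500 = $9,531.20.
That's under the $122,800 cap, so the insurer reimburses the full $9,531.20.

$9,531.20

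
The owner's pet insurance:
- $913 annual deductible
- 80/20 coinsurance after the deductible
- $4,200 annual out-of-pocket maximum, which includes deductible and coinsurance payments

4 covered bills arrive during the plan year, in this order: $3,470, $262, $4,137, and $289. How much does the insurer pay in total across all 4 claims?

$5,796

Claim 1 ($3,470): $913 finishes the deductible; $2,557 goes to coinsurance; owner's 20% is $511.40. Owner owes $1,424.40 (running OOP $1,424.40). Plan pays $3,470 − $1,424.40 = $2,045.60.
Claim 2 ($262): 20% coinsurance on $262 = $52.40. Cost to owner: $52.40. OOP to date $1,476.80. Plan pays $262 − $52.40 = $209.60.
Claim 3 ($4,137): deductible met; 20% of $4,137 = $827.40. Owner owes $827.40 (running OOP $2,304.20). Insurer: $4,137 − $827.40 = $3,309.60.
Claim 4 ($289): deductible met; 20% of $289 = $57.80. Owner pays $57.80; OOP now $2,362. Plan pays $289 − $57.80 = $231.20.
Insurer total: $2,045.60 + $209.60 + $3,309.60 + $231.20 = $5,796.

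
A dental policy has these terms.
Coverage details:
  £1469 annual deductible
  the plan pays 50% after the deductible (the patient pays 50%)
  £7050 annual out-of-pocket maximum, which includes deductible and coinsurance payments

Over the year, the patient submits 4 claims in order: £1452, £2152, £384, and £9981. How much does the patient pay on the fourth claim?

£4321.50

Claim 1 — £1452: entire amount goes to the deductible. Patient owes £1452 (running OOP £1452).
Claim 2 — £2152: deductible takes £17, £2135 remains; coinsurance £2135 × 50% = £1067.50. Cost to patient: £1084.50. OOP to date £2536.50.
Claim 3 — £384: deductible met; 50% of £384 = £192. Patient owes £192 (running OOP £2728.50).
Claim 4 — £9981: deductible already satisfied, so patient's share is 50% × £9981 = £4990.50. Adding that to £2728.50 gives £7719, past the £7050 cap; patient pays only £7050 − £2728.50 = £4321.50.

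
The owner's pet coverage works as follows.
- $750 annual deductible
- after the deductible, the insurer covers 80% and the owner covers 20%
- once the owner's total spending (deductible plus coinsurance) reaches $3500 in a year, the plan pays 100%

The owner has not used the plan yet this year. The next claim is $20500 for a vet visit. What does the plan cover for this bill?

Nothing has been paid toward the $750 deductible, so the first $750 of this charge is applied there.
That leaves $20500 − $750 = $19750 for coinsurance.
Coinsurance: $19750 × 20% = $3950.
So the owner owes $750 + $3950 = $4700 before any cap.
Adding $4700 to the $0 already spent would give $4700, which exceeds the $3500 cap; the owner pays just $3500 − $0 = $3500.
The insurer covers the remainder: $20500 − $3500 = $17000.

$17000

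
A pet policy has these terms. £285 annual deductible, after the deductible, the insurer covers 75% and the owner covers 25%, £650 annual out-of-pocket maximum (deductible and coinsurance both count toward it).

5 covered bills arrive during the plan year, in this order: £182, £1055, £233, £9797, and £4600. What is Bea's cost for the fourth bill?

Bill 1, £182: all of it applies to the deductible. Owner pays £182; OOP now £182.
Bill 2, £1055: deductible takes £103, £952 remains; owner's 25% is £238. Owner owes £341 (running OOP £523).
Bill 3, £233: deductible met; 25% of £233 = £58.25. Cost to owner: £58.25. OOP to date £581.25.
Bill 4, £9797: deductible already satisfied, so owner's share is 25% × £9797 = £2449.25. OOP would hit £3030.50 > £650, so the cap limits the owner to £650 − £581.25 = £68.75.

£68.75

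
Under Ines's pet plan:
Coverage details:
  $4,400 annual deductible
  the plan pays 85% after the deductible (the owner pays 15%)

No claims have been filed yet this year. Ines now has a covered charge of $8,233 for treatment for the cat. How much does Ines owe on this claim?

Deductible not yet touched, so the first $4,400 of the bill goes to the deductible.
After the $4,400 deductible portion, $8,233 − $4,400 = $3,833 is subject to coinsurance.
15% of $3,833 = $574.95 falls to the owner.
So the owner owes $4,400 + $574.95 = $4,974.95.

$4,974.95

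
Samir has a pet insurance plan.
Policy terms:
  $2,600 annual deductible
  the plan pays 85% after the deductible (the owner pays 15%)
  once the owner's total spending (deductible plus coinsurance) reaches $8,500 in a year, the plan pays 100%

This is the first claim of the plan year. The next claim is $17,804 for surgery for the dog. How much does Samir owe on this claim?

$4,880.60

Deductible not yet touched, so the first $2,600 of the bill goes to the deductible.
That leaves $17,804 − $2,600 = $15,204 for coinsurance.
15% of $15,204 = $2,280.60 falls to the owner.
Owner responsibility before any cap: $2,600 + $2,280.60 = $4,880.60.
Year-to-date out-of-pocket becomes $0 + $4,880.60 = $4,880.60, still under the $8,500 maximum, so no cap applies.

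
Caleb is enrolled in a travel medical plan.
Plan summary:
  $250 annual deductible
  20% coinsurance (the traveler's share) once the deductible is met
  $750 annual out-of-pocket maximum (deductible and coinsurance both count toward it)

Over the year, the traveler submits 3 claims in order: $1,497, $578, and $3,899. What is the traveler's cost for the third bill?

$135

#1 ($1,497): deductible takes $250, $1,247 remains; 20% of $1,247 = $249.40. Traveler owes $499.40 (running OOP $499.40).
#2 ($578): deductible met; 20% of $578 = $115.60. Traveler pays $115.60; OOP now $615.
#3 ($3,899): deductible already satisfied, so traveler's share is 20% × $3,899 = $779.80. OOP would hit $1,394.80 > $750, so the cap limits the traveler to $750 − $615 = $135.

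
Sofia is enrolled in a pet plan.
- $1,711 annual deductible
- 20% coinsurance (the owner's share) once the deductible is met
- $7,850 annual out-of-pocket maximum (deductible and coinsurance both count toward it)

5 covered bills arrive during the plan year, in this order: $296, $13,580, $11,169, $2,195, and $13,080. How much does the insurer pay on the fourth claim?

$1,756

Claim 1 — $296: fully absorbed by the deductible. Cost to owner: $296. OOP to date $296. Plan pays $296 − $296 = $0.
Claim 2 — $13,580: $1,415 finishes the deductible; $12,165 goes to coinsurance; owner's 20% is $2,433. Owner pays $3,848; OOP now $4,144. Plan pays $13,580 − $3,848 = $9,732.
Claim 3 — $11,169: 20% coinsurance on $11,169 = $2,233.80. Cost to owner: $2,233.80. OOP to date $6,377.80. Insurer: $11,169 − $2,233.80 = $8,935.20.
Claim 4 — $2,195: deductible met; 20% of $2,195 = $439. Owner pays $439; OOP now $6,816.80. Plan pays $2,195 − $439 = $1,756.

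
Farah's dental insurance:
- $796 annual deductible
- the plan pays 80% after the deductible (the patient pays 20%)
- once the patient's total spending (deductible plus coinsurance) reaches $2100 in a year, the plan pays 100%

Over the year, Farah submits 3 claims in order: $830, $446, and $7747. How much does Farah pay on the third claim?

Claim 1 ($830): deductible takes $796, $34 remains; coinsurance $34 × 20% = $6.80. Patient owes $802.80 (running OOP $802.80).
Claim 2 ($446): deductible already satisfied, so patient's share is 20% × $446 = $89.20. Patient pays $89.20; OOP now $892.
Claim 3 ($7747): 20% coinsurance on $7747 = $1549.40. OOP would hit $2441.40 > $2100, so the cap limits the patient to $2100 − $892 = $1208.

$1208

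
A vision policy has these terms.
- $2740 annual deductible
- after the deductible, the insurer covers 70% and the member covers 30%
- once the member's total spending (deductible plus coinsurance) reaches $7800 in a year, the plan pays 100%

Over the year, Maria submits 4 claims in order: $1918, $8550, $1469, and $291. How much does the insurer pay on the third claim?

$1028.30

Claim 1 — $1918: fully absorbed by the deductible. Member pays $1918; OOP now $1918. Insurer: $1918 − $1918 = $0.
Claim 2 — $8550: $822 finishes the deductible; $7728 goes to coinsurance; member's 30% is $2318.40. Member pays $3140.40; OOP now $5058.40. Insurer: $8550 − $3140.40 = $5409.60.
Claim 3 — $1469: 30% coinsurance on $1469 = $440.70. Cost to member: $440.70. OOP to date $5499.10. Insurer: $1469 − $440.70 = $1028.30.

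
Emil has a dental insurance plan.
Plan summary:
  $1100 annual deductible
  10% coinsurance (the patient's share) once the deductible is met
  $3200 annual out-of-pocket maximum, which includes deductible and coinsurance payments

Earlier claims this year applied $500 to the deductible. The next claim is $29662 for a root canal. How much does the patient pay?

$2700

Deductible still to meet: $1100 − $500 = $600.
The remaining $29062 (= $29662 − $600) moves to coinsurance.
Patient's 10% share of $29062 is $2906.20.
So the patient owes $600 + $2906.20 = $3506.20 before any cap.
Adding $3506.20 to the $500 already spent would give $4006.20, which exceeds the $3200 cap; the patient pays just $3200 − $500 = $2700.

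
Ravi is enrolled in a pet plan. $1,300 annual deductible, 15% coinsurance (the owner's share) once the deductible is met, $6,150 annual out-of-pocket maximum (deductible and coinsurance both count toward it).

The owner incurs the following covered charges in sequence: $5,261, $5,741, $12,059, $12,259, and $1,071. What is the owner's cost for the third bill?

Claim 1 — $5,261: $1,300 finishes the deductible; $3,961 goes to coinsurance; owner's 15% is $594.15. Cost to owner: $1,894.15. OOP to date $1,894.15.
Claim 2 — $5,741: 15% coinsurance on $5,741 = $861.15. Owner owes $861.15 (running OOP $2,755.30).
Claim 3 — $12,059: deductible met; 15% of $12,059 = $1,808.85. Owner pays $1,808.85; OOP now $4,564.15.

$1,808.85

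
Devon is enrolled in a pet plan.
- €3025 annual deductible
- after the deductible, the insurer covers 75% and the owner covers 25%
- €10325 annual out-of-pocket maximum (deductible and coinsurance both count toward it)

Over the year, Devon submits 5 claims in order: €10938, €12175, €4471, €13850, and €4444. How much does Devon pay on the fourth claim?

€1160.25

Claim 1 — €10938: deductible takes €3025, €7913 remains; owner's 25% is €1978.25. Cost to owner: €5003.25. OOP to date €5003.25.
Claim 2 — €12175: deductible already satisfied, so owner's share is 25% × €12175 = €3043.75. Owner owes €3043.75 (running OOP €8047).
Claim 3 — €4471: deductible met; 25% of €4471 = €1117.75. Owner pays €1117.75; OOP now €9164.75.
Claim 4 — €13850: 25% coinsurance on €13850 = €3462.50. That would push OOP to €12627.25, over the €10325 cap, so owner pays €10325 − €9164.75 = €1160.25.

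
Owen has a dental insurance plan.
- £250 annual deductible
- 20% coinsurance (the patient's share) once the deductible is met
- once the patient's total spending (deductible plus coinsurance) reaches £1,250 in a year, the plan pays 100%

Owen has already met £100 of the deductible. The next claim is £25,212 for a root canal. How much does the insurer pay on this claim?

£24,062

Remaining deductible: £250 − £100 = £150.
After the £150 deductible portion, £25,212 − £150 = £25,062 is subject to coinsurance.
20% of £25,062 = £5,012.40 falls to the patient.
So the patient owes £150 + £5,012.40 = £5,162.40 before any cap.
Year-to-date out-of-pocket would reach £100 + £5,162.40 = £5,262.40, above the £1,250 maximum, so the patient pays only £1,250 − £100 = £1,150.
The insurer covers the remainder: £25,212 − £1,150 = £24,062.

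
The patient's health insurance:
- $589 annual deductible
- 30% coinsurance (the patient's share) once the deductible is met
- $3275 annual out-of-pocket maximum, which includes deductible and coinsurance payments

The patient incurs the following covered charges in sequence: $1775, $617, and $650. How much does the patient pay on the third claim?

#1 ($1775): $589 finishes the deductible; $1186 goes to coinsurance; coinsurance $1186 × 30% = $355.80. Cost to patient: $944.80. OOP to date $944.80.
#2 ($617): deductible met; 30% of $617 = $185.10. Patient pays $185.10; OOP now $1129.90.
#3 ($650): 30% coinsurance on $650 = $195. Patient pays $195; OOP now $1324.90.

$195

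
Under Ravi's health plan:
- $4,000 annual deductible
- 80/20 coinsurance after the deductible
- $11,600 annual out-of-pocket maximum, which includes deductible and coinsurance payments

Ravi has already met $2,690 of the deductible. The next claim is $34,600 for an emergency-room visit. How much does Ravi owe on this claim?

$7,968

Deductible still to meet: $4,000 − $2,690 = $1,310.
The remaining $33,290 (= $34,600 − $1,310) moves to coinsurance.
Patient's 20% share of $33,290 is $6,658.
That puts the patient's cost at $1,310 + $6,658 = $7,968 before any cap.
Total out-of-pocket so far would be $2,690 + $7,968 = $10,658, below the $11,600 cap — no reduction.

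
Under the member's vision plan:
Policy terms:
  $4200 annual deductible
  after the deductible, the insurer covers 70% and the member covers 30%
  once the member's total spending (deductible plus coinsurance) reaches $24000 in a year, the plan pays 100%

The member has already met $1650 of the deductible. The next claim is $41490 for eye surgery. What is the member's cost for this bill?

$14232

Remaining deductible: $4200 − $1650 = $2550.
That leaves $41490 − $2550 = $38940 for coinsurance.
Member's 30% share of $38940 is $11682.
Member responsibility before any cap: $2550 + $11682 = $14232.
Year-to-date out-of-pocket becomes $1650 + $14232 = $15882, still under the $24000 maximum, so no cap applies.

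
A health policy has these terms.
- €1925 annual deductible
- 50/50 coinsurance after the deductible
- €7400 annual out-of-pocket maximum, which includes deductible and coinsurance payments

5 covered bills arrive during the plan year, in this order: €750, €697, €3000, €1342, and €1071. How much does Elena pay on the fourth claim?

€671

Claim 1 — €750: all of it applies to the deductible. Patient owes €750 (running OOP €750).
Claim 2 — €697: all of it applies to the deductible. Patient pays €697; OOP now €1447.
Claim 3 — €3000: €478 finishes the deductible; €2522 goes to coinsurance; coinsurance €2522 × 50% = €1261. Patient pays €1739; OOP now €3186.
Claim 4 — €1342: deductible met; 50% of €1342 = €671. Patient pays €671; OOP now €3857.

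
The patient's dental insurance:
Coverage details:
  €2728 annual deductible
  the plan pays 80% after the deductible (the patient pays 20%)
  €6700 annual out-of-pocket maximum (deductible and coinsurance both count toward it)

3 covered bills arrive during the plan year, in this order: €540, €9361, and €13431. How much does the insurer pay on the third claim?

Bill 1, €540: fully absorbed by the deductible. Patient owes €540 (running OOP €540). Plan pays €540 − €540 = €0.
Bill 2, €9361: deductible takes €2188, €7173 remains; coinsurance €7173 × 20% = €1434.60. Cost to patient: €3622.60. OOP to date €4162.60. Plan pays €9361 − €3622.60 = €5738.40.
Bill 3, €13431: deductible already satisfied, so patient's share is 20% × €13431 = €2686.20. That would push OOP to €6848.80, over the €6700 cap, so patient pays €6700 − €4162.60 = €2537.40. Plan pays €13431 − €2537.40 = €10893.60.

€10893.60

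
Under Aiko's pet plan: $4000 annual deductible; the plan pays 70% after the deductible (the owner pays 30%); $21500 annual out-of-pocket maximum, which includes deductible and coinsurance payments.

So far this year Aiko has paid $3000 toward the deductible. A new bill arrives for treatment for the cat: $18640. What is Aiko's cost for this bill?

$3000 of the $4000 deductible is already met, leaving $1000.
After the $1000 deductible portion, $18640 − $1000 = $17640 is subject to coinsurance.
Coinsurance: $17640 × 30% = $5292.
Owner responsibility before any cap: $1000 + $5292 = $6292.
Cumulative spending $3000 + $6292 = $9292 stays under the $21500 maximum.

$6292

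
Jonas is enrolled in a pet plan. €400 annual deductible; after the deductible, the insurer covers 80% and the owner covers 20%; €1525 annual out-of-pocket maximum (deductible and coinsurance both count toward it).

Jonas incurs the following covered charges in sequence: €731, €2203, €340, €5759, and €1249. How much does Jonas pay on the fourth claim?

€550.20

#1 (€731): deductible takes €400, €331 remains; 20% of €331 = €66.20. Owner pays €466.20; OOP now €466.20.
#2 (€2203): 20% coinsurance on €2203 = €440.60. Cost to owner: €440.60. OOP to date €906.80.
#3 (€340): deductible met; 20% of €340 = €68. Owner pays €68; OOP now €974.80.
#4 (€5759): deductible already satisfied, so owner's share is 20% × €5759 = €1151.80. OOP would hit €2126.60 > €1525, so the cap limits the owner to €1525 − €974.80 = €550.20.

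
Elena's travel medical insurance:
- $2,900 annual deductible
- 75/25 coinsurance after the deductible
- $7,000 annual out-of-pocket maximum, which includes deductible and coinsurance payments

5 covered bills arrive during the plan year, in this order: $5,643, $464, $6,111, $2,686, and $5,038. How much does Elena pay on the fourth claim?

#1 ($5,643): deductible takes $2,900, $2,743 remains; 25% of $2,743 = $685.75. Cost to traveler: $3,585.75. OOP to date $3,585.75.
#2 ($464): 25% coinsurance on $464 = $116. Traveler pays $116; OOP now $3,701.75.
#3 ($6,111): deductible met; 25% of $6,111 = $1,527.75. Cost to traveler: $1,527.75. OOP to date $5,229.50.
#4 ($2,686): 25% coinsurance on $2,686 = $671.50. Traveler owes $671.50 (running OOP $5,901).

$671.50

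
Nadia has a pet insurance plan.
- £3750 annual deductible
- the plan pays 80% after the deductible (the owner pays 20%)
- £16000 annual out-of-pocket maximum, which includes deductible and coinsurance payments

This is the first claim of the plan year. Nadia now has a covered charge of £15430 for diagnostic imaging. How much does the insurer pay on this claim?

The full £3750 deductible is still open; £3750 of this bill applies to it.
That leaves £15430 − £3750 = £11680 for coinsurance.
Owner's 20% share of £11680 is £2336.
So the owner owes £3750 + £2336 = £6086 before any cap.
Total out-of-pocket so far would be £0 + £6086 = £6086, below the £16000 cap — no reduction.
The plan picks up £15430 − £6086 = £9344.

£9344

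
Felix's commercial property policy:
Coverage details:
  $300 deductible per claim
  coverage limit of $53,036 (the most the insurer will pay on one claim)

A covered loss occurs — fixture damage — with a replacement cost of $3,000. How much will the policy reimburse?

$2,700

After the deductible, $3,000 − $300 = $2,700 remains.
$2,700 is within the $53,036 limit, so the insurer pays $2,700.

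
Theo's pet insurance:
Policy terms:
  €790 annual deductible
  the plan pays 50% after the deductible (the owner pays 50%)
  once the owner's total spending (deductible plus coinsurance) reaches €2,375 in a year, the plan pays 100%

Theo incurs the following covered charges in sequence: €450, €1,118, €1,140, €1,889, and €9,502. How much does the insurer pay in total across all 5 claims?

Bill 1, €450: all of it applies to the deductible. Owner pays €450; OOP now €450. Insurer: €450 − €450 = €0.
Bill 2, €1,118: €340 finishes the deductible; €778 goes to coinsurance; coinsurance €778 × 50% = €389. Owner owes €729 (running OOP €1,179). Plan pays €1,118 − €729 = €389.
Bill 3, €1,140: 50% coinsurance on €1,140 = €570. Cost to owner: €570. OOP to date €1,749. Insurer: €1,140 − €570 = €570.
Bill 4, €1,889: deductible met; 50% of €1,889 = €944.50. That would push OOP to €2,693.50, over the €2,375 cap, so owner pays €2,375 − €1,749 = €626. Plan pays €1,889 − €626 = €1,263.
Bill 5, €9,502: 50% coinsurance on €9,502 = €4,751. Adding that to €2,375 gives €7,126, past the €2,375 cap; owner pays only €2,375 − €2,375 = €0. Insurer: €9,502 − €0 = €9,502.
Insurer total = bills − owner's total = €14,099 − €2,375 = €11,724.

€11,724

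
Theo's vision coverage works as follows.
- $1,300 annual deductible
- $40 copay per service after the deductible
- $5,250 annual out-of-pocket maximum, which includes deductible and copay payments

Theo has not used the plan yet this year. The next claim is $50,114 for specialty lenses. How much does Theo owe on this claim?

$1,340

Nothing has been paid toward the $1,300 deductible, so the first $1,300 of this charge is applied there.
That leaves $50,114 − $1,300 = $48,814 for the copay.
Copay on this service: $40.
That puts the member's cost at $1,300 + $40 = $1,340 before any cap.
Year-to-date out-of-pocket becomes $0 + $1,340 = $1,340, still under the $5,250 maximum, so no cap applies.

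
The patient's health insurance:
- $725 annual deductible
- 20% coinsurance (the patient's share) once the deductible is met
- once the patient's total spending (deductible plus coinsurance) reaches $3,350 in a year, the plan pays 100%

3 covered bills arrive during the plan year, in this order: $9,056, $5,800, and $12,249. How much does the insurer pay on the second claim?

Bill 1, $9,056: $725 to deductible, leaving $8,331; 20% of $8,331 = $1,666.20. Cost to patient: $2,391.20. OOP to date $2,391.20. Plan pays $9,056 − $2,391.20 = $6,664.80.
Bill 2, $5,800: deductible already satisfied, so patient's share is 20% × $5,800 = $1,160. That would push OOP to $3,551.20, over the $3,350 cap, so patient pays $3,350 − $2,391.20 = $958.80. Insurer: $5,800 − $958.80 = $4,841.20.

$4,841.20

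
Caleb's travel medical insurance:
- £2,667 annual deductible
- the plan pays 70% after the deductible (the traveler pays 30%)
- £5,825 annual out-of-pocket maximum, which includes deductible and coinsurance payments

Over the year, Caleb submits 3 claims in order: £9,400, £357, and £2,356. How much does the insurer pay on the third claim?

£1,649.20

Bill 1, £9,400: £2,667 finishes the deductible; £6,733 goes to coinsurance; traveler's 30% is £2,019.90. Traveler pays £4,686.90; OOP now £4,686.90. Plan pays £9,400 − £4,686.90 = £4,713.10.
Bill 2, £357: deductible met; 30% of £357 = £107.10. Traveler pays £107.10; OOP now £4,794. Plan pays £357 − £107.10 = £249.90.
Bill 3, £2,356: deductible already satisfied, so traveler's share is 30% × £2,356 = £706.80. Cost to traveler: £706.80. OOP to date £5,500.80. Plan pays £2,356 − £706.80 = £1,649.20.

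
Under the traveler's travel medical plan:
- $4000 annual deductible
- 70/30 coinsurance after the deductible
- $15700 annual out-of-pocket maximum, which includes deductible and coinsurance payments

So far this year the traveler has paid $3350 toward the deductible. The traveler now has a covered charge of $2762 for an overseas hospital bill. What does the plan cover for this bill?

$3350 of the $4000 deductible is already met, leaving $650.
After the $650 deductible portion, $2762 − $650 = $2112 is subject to coinsurance.
Coinsurance: $2112 × 30% = $633.60.
Traveler responsibility before any cap: $650 + $633.60 = $1283.60.
Cumulative spending $3350 + $1283.60 = $4633.60 stays under the $15700 maximum.
The plan picks up $2762 − $1283.60 = $1478.40.

$1478.40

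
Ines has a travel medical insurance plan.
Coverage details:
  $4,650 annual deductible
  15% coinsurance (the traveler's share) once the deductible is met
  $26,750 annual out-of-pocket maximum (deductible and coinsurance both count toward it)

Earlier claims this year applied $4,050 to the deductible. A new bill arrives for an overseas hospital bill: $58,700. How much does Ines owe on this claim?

$9,315

Remaining deductible: $4,650 − $4,050 = $600.
The remaining $58,100 (= $58,700 − $600) moves to coinsurance.
Traveler's 15% share of $58,100 is $8,715.
So the traveler owes $600 + $8,715 = $9,315 before any cap.
Cumulative spending $4,050 + $9,315 = $13,365 stays under the $26,750 maximum.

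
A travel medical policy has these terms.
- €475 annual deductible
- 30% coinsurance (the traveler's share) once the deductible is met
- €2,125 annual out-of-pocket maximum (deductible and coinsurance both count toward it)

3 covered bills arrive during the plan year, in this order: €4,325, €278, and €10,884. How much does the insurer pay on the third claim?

Bill 1, €4,325: deductible takes €475, €3,850 remains; traveler's 30% is €1,155. Traveler owes €1,630 (running OOP €1,630). Plan pays €4,325 − €1,630 = €2,695.
Bill 2, €278: deductible already satisfied, so traveler's share is 30% × €278 = €83.40. Traveler owes €83.40 (running OOP €1,713.40). Plan pays €278 − €83.40 = €194.60.
Bill 3, €10,884: deductible already satisfied, so traveler's share is 30% × €10,884 = €3,265.20. Adding that to €1,713.40 gives €4,978.60, past the €2,125 cap; traveler pays only €2,125 − €1,713.40 = €411.60. Insurer: €10,884 − €411.60 = €10,472.40.

€10,472.40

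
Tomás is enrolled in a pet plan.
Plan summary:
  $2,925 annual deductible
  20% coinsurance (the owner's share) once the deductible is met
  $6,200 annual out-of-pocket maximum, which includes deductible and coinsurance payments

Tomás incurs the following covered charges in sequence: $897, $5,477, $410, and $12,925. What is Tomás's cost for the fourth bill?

Bill 1, $897: all of it applies to the deductible. Cost to owner: $897. OOP to date $897.
Bill 2, $5,477: $2,028 finishes the deductible; $3,449 goes to coinsurance; 20% of $3,449 = $689.80. Cost to owner: $2,717.80. OOP to date $3,614.80.
Bill 3, $410: deductible met; 20% of $410 = $82. Cost to owner: $82. OOP to date $3,696.80.
Bill 4, $12,925: 20% coinsurance on $12,925 = $2,585. Adding that to $3,696.80 gives $6,281.80, past the $6,200 cap; owner pays only $6,200 − $3,696.80 = $2,503.20.

$2,503.20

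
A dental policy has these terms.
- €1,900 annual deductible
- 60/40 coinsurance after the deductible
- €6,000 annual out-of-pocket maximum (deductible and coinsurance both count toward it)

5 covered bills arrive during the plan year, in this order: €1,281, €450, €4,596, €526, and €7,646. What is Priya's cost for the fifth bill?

Bill 1, €1,281: entire amount goes to the deductible. Cost to patient: €1,281. OOP to date €1,281.
Bill 2, €450: all of it applies to the deductible. Patient owes €450 (running OOP €1,731).
Bill 3, €4,596: €169 to deductible, leaving €4,427; coinsurance €4,427 × 40% = €1,770.80. Patient owes €1,939.80 (running OOP €3,670.80).
Bill 4, €526: deductible met; 40% of €526 = €210.40. Cost to patient: €210.40. OOP to date €3,881.20.
Bill 5, €7,646: 40% coinsurance on €7,646 = €3,058.40. OOP would hit €6,939.60 > €6,000, so the cap limits the patient to €6,000 − €3,881.20 = €2,118.80.

€2,118.80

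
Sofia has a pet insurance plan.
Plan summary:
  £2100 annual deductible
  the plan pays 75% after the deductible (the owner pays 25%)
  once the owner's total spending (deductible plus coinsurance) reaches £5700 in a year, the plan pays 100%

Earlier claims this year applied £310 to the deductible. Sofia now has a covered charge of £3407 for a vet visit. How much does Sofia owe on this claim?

£2194.25

Remaining deductible: £2100 − £310 = £1790.
That leaves £3407 − £1790 = £1617 for coinsurance.
25% of £1617 = £404.25 falls to the owner.
Owner responsibility before any cap: £1790 + £404.25 = £2194.25.
Total out-of-pocket so far would be £310 + £2194.25 = £2504.25, below the £5700 cap — no reduction.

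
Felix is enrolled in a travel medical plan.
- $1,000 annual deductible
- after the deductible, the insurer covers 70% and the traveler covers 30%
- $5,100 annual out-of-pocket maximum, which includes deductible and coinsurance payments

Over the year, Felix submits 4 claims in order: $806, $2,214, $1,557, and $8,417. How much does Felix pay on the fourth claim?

$2,525.10

Bill 1, $806: fully absorbed by the deductible. Traveler owes $806 (running OOP $806).
Bill 2, $2,214: $194 finishes the deductible; $2,020 goes to coinsurance; 30% of $2,020 = $606. Traveler owes $800 (running OOP $1,606).
Bill 3, $1,557: deductible already satisfied, so traveler's share is 30% × $1,557 = $467.10. Traveler owes $467.10 (running OOP $2,073.10).
Bill 4, $8,417: deductible already satisfied, so traveler's share is 30% × $8,417 = $2,525.10. Traveler pays $2,525.10; OOP now $4,598.20.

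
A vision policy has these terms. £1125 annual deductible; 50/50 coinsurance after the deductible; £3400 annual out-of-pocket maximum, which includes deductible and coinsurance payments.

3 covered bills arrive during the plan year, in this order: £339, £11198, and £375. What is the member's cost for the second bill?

£3061

Bill 1, £339: all of it applies to the deductible. Member pays £339; OOP now £339.
Bill 2, £11198: £786 to deductible, leaving £10412; 50% of £10412 = £5206. Claim cost before the cap: £786 + £5206 = £5992. OOP would hit £6331 > £3400, so the cap limits the member to £3400 − £339 = £3061.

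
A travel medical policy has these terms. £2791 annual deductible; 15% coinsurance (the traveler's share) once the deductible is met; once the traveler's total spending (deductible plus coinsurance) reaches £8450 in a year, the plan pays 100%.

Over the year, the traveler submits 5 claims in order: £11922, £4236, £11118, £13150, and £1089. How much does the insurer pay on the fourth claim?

£11177.50

Claim 1 (£11922): £2791 finishes the deductible; £9131 goes to coinsurance; coinsurance £9131 × 15% = £1369.65. Traveler pays £4160.65; OOP now £4160.65. Plan pays £11922 − £4160.65 = £7761.35.
Claim 2 (£4236): 15% coinsurance on £4236 = £635.40. Cost to traveler: £635.40. OOP to date £4796.05. Plan pays £4236 − £635.40 = £3600.60.
Claim 3 (£11118): 15% coinsurance on £11118 = £1667.70. Cost to traveler: £1667.70. OOP to date £6463.75. Plan pays £11118 − £1667.70 = £9450.30.
Claim 4 (£13150): deductible met; 15% of £13150 = £1972.50. Traveler owes £1972.50 (running OOP £8436.25). Plan pays £13150 − £1972.50 = £11177.50.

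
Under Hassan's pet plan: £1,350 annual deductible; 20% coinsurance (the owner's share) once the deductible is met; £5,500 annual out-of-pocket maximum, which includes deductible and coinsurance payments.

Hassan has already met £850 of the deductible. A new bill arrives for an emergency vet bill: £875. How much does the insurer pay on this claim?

Remaining deductible: £1,350 − £850 = £500.
That leaves £875 − £500 = £375 for coinsurance.
Owner's 20% share of £375 is £75.
That puts the owner's cost at £500 + £75 = £575 before any cap.
Total out-of-pocket so far would be £850 + £575 = £1,425, below the £5,500 cap — no reduction.
Insurer pays the balance: £875 − £575 = £300.

£300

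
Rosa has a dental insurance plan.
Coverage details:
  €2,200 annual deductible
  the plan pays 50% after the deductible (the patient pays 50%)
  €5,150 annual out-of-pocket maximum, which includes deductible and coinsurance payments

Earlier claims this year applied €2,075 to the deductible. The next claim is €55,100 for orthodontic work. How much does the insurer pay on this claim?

€52,025

Deductible still to meet: €2,200 − €2,075 = €125.
That leaves €55,100 − €125 = €54,975 for coinsurance.
50% of €54,975 = €27,487.50 falls to the patient.
So the patient owes €125 + €27,487.50 = €27,612.50 before any cap.
That would bring total out-of-pocket to €29,687.50, past the €5,150 cap. The patient is capped at €5,150 − €2,075 = €3,075 on this claim.
The insurer covers the remainder: €55,100 − €3,075 = €52,025.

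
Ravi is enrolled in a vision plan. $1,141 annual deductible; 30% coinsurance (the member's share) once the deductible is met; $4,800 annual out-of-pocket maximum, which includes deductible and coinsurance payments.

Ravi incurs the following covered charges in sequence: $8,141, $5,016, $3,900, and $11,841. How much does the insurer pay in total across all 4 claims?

Claim 1 — $8,141: $1,141 to deductible, leaving $7,000; member's 30% is $2,100. Member owes $3,241 (running OOP $3,241). Insurer: $8,141 − $3,241 = $4,900.
Claim 2 — $5,016: deductible met; 30% of $5,016 = $1,504.80. Member owes $1,504.80 (running OOP $4,745.80). Plan pays $5,016 − $1,504.80 = $3,511.20.
Claim 3 — $3,900: deductible already satisfied, so member's share is 30% × $3,900 = $1,170. Adding that to $4,745.80 gives $5,915.80, past the $4,800 cap; member pays only $4,800 − $4,745.80 = $54.20. Plan pays $3,900 − $54.20 = $3,845.80.
Claim 4 — $11,841: 30% coinsurance on $11,841 = $3,552.30. That would push OOP to $8,352.30, over the $4,800 cap, so member pays $4,800 − $4,800 = $0. Plan pays $11,841 − $0 = $11,841.
Insurer total: $4,900 + $3,511.20 + $3,845.80 + $11,841 = $24,098.

$24,098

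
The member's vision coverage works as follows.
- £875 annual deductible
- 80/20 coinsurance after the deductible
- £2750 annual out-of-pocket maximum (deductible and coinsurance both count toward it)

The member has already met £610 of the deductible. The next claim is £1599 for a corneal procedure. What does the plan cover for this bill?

Deductible still to meet: £875 − £610 = £265.
That leaves £1599 − £265 = £1334 for coinsurance.
20% of £1334 = £266.80 falls to the member.
Member responsibility before any cap: £265 + £266.80 = £531.80.
Year-to-date out-of-pocket becomes £610 + £531.80 = £1141.80, still under the £2750 maximum, so no cap applies.
Insurer pays the balance: £1599 − £531.80 = £1067.20.

£1067.20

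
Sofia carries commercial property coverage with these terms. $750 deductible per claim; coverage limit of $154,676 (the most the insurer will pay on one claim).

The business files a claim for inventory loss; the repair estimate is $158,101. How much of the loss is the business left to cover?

After the deductible, $158,101 − $750 = $157,351 remains.
Since $157,351 > $154,676, the payout is capped at $154,676.
Business's share is the uncovered remainder: $158,101 − $154,676 = $3,425.

$3,425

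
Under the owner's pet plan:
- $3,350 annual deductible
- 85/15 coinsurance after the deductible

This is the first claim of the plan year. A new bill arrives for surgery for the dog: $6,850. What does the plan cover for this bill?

$2,975

The full $3,350 deductible is still open; $3,350 of this bill applies to it.
After the $3,350 deductible portion, $6,850 − $3,350 = $3,500 is subject to coinsurance.
Coinsurance: $3,500 × 15% = $525.
Owner responsibility: $3,350 + $525 = $3,875.
The insurer covers the remainder: $6,850 − $3,875 = $2,975.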